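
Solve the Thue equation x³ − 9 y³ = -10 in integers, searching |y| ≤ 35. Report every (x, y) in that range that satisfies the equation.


The equation is x³ - 9y³ = -10. For fixed y, x³ = 9·y³ − 10, so a solution requires the RHS to be a perfect cube.
Strategy: iterate y from -35 to 35, compute RHS = 9·y³ − 10, and check whether it is a (positive or negative) perfect cube.
Check small values of y:
  y = 0: RHS = -10 is not a perfect cube.
  y = 1: RHS = -1 = (-1)³ ⇒ x = -1 works.
  y = -1: RHS = -19 is not a perfect cube.
  y = 2: RHS = 62 is not a perfect cube.
  y = -2: RHS = -82 is not a perfect cube.
  y = 3: RHS = 233 is not a perfect cube.
  y = -3: RHS = -253 is not a perfect cube.
Continuing the search up to |y| = 35 finds no further solutions beyond those listed.
Collected solutions: (-1, 1).

Solutions (with |y| ≤ 35): (-1, 1).


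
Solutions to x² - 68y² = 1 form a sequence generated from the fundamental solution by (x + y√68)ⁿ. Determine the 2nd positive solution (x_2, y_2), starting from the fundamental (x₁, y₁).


Step 1: Find the fundamental solution (x₁, y₁) of x² - 68y² = 1.
  Expand √68 as a continued fraction. a₀ = ⌊√68⌋ = 8; iterate m_{k+1} = d_k·a_k − m_k, d_{k+1} = (68 − m_{k+1}²)/d_k, a_{k+1} = ⌊(a₀ + m_{k+1})/d_{k+1}⌋ (starting m₀ = 0, d₀ = 1), with convergents p_k = a_k·p_{k-1} + p_{k-2}, q_k = a_k·q_{k-1} + q_{k-2} (p₋₁ = 1, q₋₁ = 0):
  k = 0: a₀ = 8; p₀/q₀ = 8/1; p₀² − 68·q₀² = 64 − 68 = -4.
  k = 1: m = 8, d = 4, a = ⌊(8 + 8)/4⌋ = 4; p/q = (4·8 + 1)/(4·1 + 0) = 33/4; p² − 68·q² = 1089 − 1088 = 1.
  The first convergent with p² − 68·q² = 1 gives the fundamental solution (x₁, y₁) = (33, 4).
Step 2: Apply the recurrence (x_{n+1}, y_{n+1}) = (x₁x_n + 68y₁y_n, x₁y_n + y₁x_n) repeatedly.
  From (x_1, y_1) = (33, 4): x_2 = 33·33 + 68·4·4 = 2177; y_2 = 33·4 + 4·33 = 264.
Step 3: Verify x_2² - 68·y_2² = 4739329 - 4739328 = 1 (should be 1). ✓

(x_1, y_1) = (33, 4); (x_2, y_2) = (2177, 264).


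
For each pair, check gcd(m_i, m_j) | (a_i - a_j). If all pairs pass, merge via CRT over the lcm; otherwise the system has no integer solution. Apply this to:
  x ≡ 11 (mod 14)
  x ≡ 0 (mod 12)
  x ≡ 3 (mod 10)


Moduli 14, 12, 10 are not pairwise coprime, so CRT works modulo lcm(m_i) when all pairwise compatibility conditions hold.
Pairwise compatibility: gcd(m_i, m_j) must divide a_i - a_j for every pair.
Merge one congruence at a time:
  Start: x ≡ 11 (mod 14).
  Combine with x ≡ 0 (mod 12): gcd(14, 12) = 2, and 0 - 11 = -11 is NOT divisible by 2.
    ⇒ system is inconsistent (no integer solution).

No solution (the system is inconsistent).


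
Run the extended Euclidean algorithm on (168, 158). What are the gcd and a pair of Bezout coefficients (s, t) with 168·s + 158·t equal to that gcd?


Euclidean algorithm on (168, 158) — divide until remainder is 0:
  168 = 1 · 158 + 10
  158 = 15 · 10 + 8
  10 = 1 · 8 + 2
  8 = 4 · 2 + 0
gcd(168, 158) = 2.
Track Bezout coefficients alongside the remainders: start with r₀ = 168 = a·1 + b·0 (s = 1, t = 0) and r₁ = 158 = a·0 + b·1 (s = 0, t = 1); each new remainder r_{k+1} = r_{k-1} − q_k·r_k inherits s_{k+1} = s_{k-1} − q_k·s_k, t_{k+1} = t_{k-1} − q_k·t_k, so r_k = a·s_k + b·t_k at every step:
  q = 1: r = 10, s = 1 − 1·0 = 1, t = 0 − 1·1 = -1  (check: 168·1 + 158·(-1) = 10)
  q = 15: r = 8, s = 0 − 15·1 = -15, t = 1 − 15·(-1) = 16  (check: 168·(-15) + 158·16 = 8)
  q = 1: r = 2, s = 1 − 1·(-15) = 16, t = -1 − 1·16 = -17  (check: 168·16 + 158·(-17) = 2)
The row with r = 2 (the gcd) gives the Bezout coefficients s = 16, t = -17.
Result: 168 · (16) + 158 · (-17) = 2.

gcd(168, 158) = 2; s = 16, t = -17 (check: 168·16 + 158·(-17) = 2).


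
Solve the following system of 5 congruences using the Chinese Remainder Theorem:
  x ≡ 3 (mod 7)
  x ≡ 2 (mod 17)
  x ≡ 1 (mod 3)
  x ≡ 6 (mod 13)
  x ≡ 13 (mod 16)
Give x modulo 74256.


Product of moduli M = 7 · 17 · 3 · 13 · 16 = 74256.
Merge one congruence at a time:
  Start: x ≡ 3 (mod 7).
  Combine with x ≡ 2 (mod 17); new modulus lcm = 119.
    Write x = 3 + 7·t and substitute into x ≡ 2 (mod 17): 7·t ≡ 2 − 3 = -1 (mod 17).
    Reduce coefficients mod 17: 7·t ≡ 16 (mod 17).
    The inverse of 7 mod 17 is 5 (since 7·5 = 35 = 2·17 + 1), so t ≡ 5·16 = 80 ≡ 12 (mod 17).
    Then x = 3 + 7·12 = 87, valid modulo lcm(7, 17) = 119: x ≡ 87 (mod 119).
  Combine with x ≡ 1 (mod 3); new modulus lcm = 357.
    Write x = 87 + 119·t and substitute into x ≡ 1 (mod 3): 119·t ≡ 1 − 87 = -86 (mod 3).
    Reduce coefficients mod 3: 2·t ≡ 1 (mod 3).
    The inverse of 2 mod 3 is 2 (since 2·2 = 4 = 1·3 + 1), so t ≡ 2·1 = 2 ≡ 2 (mod 3).
    Then x = 87 + 119·2 = 325, valid modulo lcm(119, 3) = 357: x ≡ 325 (mod 357).
  Combine with x ≡ 6 (mod 13); new modulus lcm = 4641.
    Write x = 325 + 357·t and substitute into x ≡ 6 (mod 13): 357·t ≡ 6 − 325 = -319 (mod 13).
    Reduce coefficients mod 13: 6·t ≡ 6 (mod 13).
    The inverse of 6 mod 13 is 11 (since 6·11 = 66 = 5·13 + 1), so t ≡ 11·6 = 66 ≡ 1 (mod 13).
    Then x = 325 + 357·1 = 682, valid modulo lcm(357, 13) = 4641: x ≡ 682 (mod 4641).
  Combine with x ≡ 13 (mod 16); new modulus lcm = 74256.
    Write x = 682 + 4641·t and substitute into x ≡ 13 (mod 16): 4641·t ≡ 13 − 682 = -669 (mod 16).
    Reduce coefficients mod 16: 1·t ≡ 3 (mod 16).
    So t ≡ 3 (mod 16).
    Then x = 682 + 4641·3 = 14605, valid modulo lcm(4641, 16) = 74256: x ≡ 14605 (mod 74256).
Verify against each original: 14605 mod 7 = 3, 14605 mod 17 = 2, 14605 mod 3 = 1, 14605 mod 13 = 6, 14605 mod 16 = 13.

x ≡ 14605 (mod 74256).


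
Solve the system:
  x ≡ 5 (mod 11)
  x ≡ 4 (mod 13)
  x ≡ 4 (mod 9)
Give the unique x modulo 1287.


Moduli 11, 13, 9 are pairwise coprime; by CRT there is a unique solution modulo M = 11 · 13 · 9 = 1287.
Solve pairwise, accumulating the modulus:
  Start with x ≡ 5 (mod 11).
  Combine with x ≡ 4 (mod 13): since gcd(11, 13) = 1, we get a unique residue mod 143.
    Write x = 5 + 11·t and substitute into x ≡ 4 (mod 13): 11·t ≡ 4 − 5 = -1 (mod 13).
    Reduce coefficients mod 13: 11·t ≡ 12 (mod 13).
    The inverse of 11 mod 13 is 6 (since 11·6 = 66 = 5·13 + 1), so t ≡ 6·12 = 72 ≡ 7 (mod 13).
    Then x = 5 + 11·7 = 82, valid modulo lcm(11, 13) = 143: x ≡ 82 (mod 143).
  Combine with x ≡ 4 (mod 9): since gcd(143, 9) = 1, we get a unique residue mod 1287.
    Write x = 82 + 143·t and substitute into x ≡ 4 (mod 9): 143·t ≡ 4 − 82 = -78 (mod 9).
    Reduce coefficients mod 9: 8·t ≡ 3 (mod 9).
    The inverse of 8 mod 9 is 8 (since 8·8 = 64 = 7·9 + 1), so t ≡ 8·3 = 24 ≡ 6 (mod 9).
    Then x = 82 + 143·6 = 940, valid modulo lcm(143, 9) = 1287: x ≡ 940 (mod 1287).
Verify: 940 mod 11 = 5 ✓, 940 mod 13 = 4 ✓, 940 mod 9 = 4 ✓.

x ≡ 940 (mod 1287).


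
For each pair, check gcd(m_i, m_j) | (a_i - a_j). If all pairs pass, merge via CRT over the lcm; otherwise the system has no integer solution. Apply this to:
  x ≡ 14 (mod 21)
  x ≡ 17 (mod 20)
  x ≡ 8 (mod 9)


Moduli 21, 20, 9 are not pairwise coprime, so CRT works modulo lcm(m_i) when all pairwise compatibility conditions hold.
Pairwise compatibility: gcd(m_i, m_j) must divide a_i - a_j for every pair.
Merge one congruence at a time:
  Start: x ≡ 14 (mod 21).
  Combine with x ≡ 17 (mod 20): gcd(21, 20) = 1; 17 - 14 = 3, which IS divisible by 1, so compatible.
    Write x = 14 + 21·t and substitute into x ≡ 17 (mod 20): 21·t ≡ 17 − 14 = 3 (mod 20).
    Reduce coefficients mod 20: 1·t ≡ 3 (mod 20).
    So t ≡ 3 (mod 20).
    Then x = 14 + 21·3 = 77, valid modulo lcm(21, 20) = 420: x ≡ 77 (mod 420).
  Combine with x ≡ 8 (mod 9): gcd(420, 9) = 3; 8 - 77 = -69, which IS divisible by 3, so compatible.
    Write x = 77 + 420·t and substitute into x ≡ 8 (mod 9): 420·t ≡ 8 − 77 = -69 (mod 9).
    Divide the congruence (and modulus) by g = 3: 140·t ≡ -23 (mod 3).
    Reduce coefficients mod 3: 2·t ≡ 1 (mod 3).
    The inverse of 2 mod 3 is 2 (since 2·2 = 4 = 1·3 + 1), so t ≡ 2·1 = 2 ≡ 2 (mod 3).
    Then x = 77 + 420·2 = 917, valid modulo lcm(420, 9) = 1260: x ≡ 917 (mod 1260).
Verify: 917 mod 21 = 14, 917 mod 20 = 17, 917 mod 9 = 8.

x ≡ 917 (mod 1260).


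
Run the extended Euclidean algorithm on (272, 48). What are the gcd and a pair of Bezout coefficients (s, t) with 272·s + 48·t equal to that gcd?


Euclidean algorithm on (272, 48) — divide until remainder is 0:
  272 = 5 · 48 + 32
  48 = 1 · 32 + 16
  32 = 2 · 16 + 0
gcd(272, 48) = 16.
Track Bezout coefficients alongside the remainders: start with r₀ = 272 = a·1 + b·0 (s = 1, t = 0) and r₁ = 48 = a·0 + b·1 (s = 0, t = 1); each new remainder r_{k+1} = r_{k-1} − q_k·r_k inherits s_{k+1} = s_{k-1} − q_k·s_k, t_{k+1} = t_{k-1} − q_k·t_k, so r_k = a·s_k + b·t_k at every step:
  q = 5: r = 32, s = 1 − 5·0 = 1, t = 0 − 5·1 = -5  (check: 272·1 + 48·(-5) = 32)
  q = 1: r = 16, s = 0 − 1·1 = -1, t = 1 − 1·(-5) = 6  (check: 272·(-1) + 48·6 = 16)
The row with r = 16 (the gcd) gives the Bezout coefficients s = -1, t = 6.
Result: 272 · (-1) + 48 · (6) = 16.

gcd(272, 48) = 16; s = -1, t = 6 (check: 272·(-1) + 48·6 = 16).


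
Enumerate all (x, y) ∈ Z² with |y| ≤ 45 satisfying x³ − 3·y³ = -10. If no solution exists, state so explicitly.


The equation is x³ - 3y³ = -10. For fixed y, x³ = 3·y³ − 10, so a solution requires the RHS to be a perfect cube.
Strategy: iterate y from -45 to 45, compute RHS = 3·y³ − 10, and check whether it is a (positive or negative) perfect cube.
Check small values of y:
  y = 0: RHS = -10 is not a perfect cube.
  y = 1: RHS = -7 is not a perfect cube.
  y = -1: RHS = -13 is not a perfect cube.
  y = 2: RHS = 14 is not a perfect cube.
  y = -2: RHS = -34 is not a perfect cube.
  y = 3: RHS = 71 is not a perfect cube.
  y = -3: RHS = -91 is not a perfect cube.
Continuing, at y = -9: RHS = -2197 = (-13)³ ⇒ x = -13 works.
Searching the remaining y in |y| ≤ 45 finds no further solutions.
Collected solutions: (-13, -9).

Solutions (with |y| ≤ 45): (-13, -9).


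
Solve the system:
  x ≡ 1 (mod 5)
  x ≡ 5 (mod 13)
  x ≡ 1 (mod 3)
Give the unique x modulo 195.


Moduli 5, 13, 3 are pairwise coprime; by CRT there is a unique solution modulo M = 5 · 13 · 3 = 195.
Solve pairwise, accumulating the modulus:
  Start with x ≡ 1 (mod 5).
  Combine with x ≡ 5 (mod 13): since gcd(5, 13) = 1, we get a unique residue mod 65.
    Write x = 1 + 5·t and substitute into x ≡ 5 (mod 13): 5·t ≡ 5 − 1 = 4 (mod 13).
    The inverse of 5 mod 13 is 8 (since 5·8 = 40 = 3·13 + 1), so t ≡ 8·4 = 32 ≡ 6 (mod 13).
    Then x = 1 + 5·6 = 31, valid modulo lcm(5, 13) = 65: x ≡ 31 (mod 65).
  Combine with x ≡ 1 (mod 3): since gcd(65, 3) = 1, we get a unique residue mod 195.
    Write x = 31 + 65·t and substitute into x ≡ 1 (mod 3): 65·t ≡ 1 − 31 = -30 (mod 3).
    Reduce coefficients mod 3: 2·t ≡ 0 (mod 3).
    The inverse of 2 mod 3 is 2 (since 2·2 = 4 = 1·3 + 1), so t ≡ 2·0 = 0 ≡ 0 (mod 3).
    Then x = 31 + 65·0 = 31, valid modulo lcm(65, 3) = 195: x ≡ 31 (mod 195).
Verify: 31 mod 5 = 1 ✓, 31 mod 13 = 5 ✓, 31 mod 3 = 1 ✓.

x ≡ 31 (mod 195).


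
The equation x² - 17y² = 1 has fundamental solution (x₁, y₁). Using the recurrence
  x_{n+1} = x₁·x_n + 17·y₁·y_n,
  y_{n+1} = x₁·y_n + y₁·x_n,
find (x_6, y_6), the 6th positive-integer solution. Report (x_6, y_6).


Step 1: Find the fundamental solution (x₁, y₁) of x² - 17y² = 1.
  Expand √17 as a continued fraction. a₀ = ⌊√17⌋ = 4; iterate m_{k+1} = d_k·a_k − m_k, d_{k+1} = (17 − m_{k+1}²)/d_k, a_{k+1} = ⌊(a₀ + m_{k+1})/d_{k+1}⌋ (starting m₀ = 0, d₀ = 1), with convergents p_k = a_k·p_{k-1} + p_{k-2}, q_k = a_k·q_{k-1} + q_{k-2} (p₋₁ = 1, q₋₁ = 0):
  k = 0: a₀ = 4; p₀/q₀ = 4/1; p₀² − 17·q₀² = 16 − 17 = -1.
  k = 1: m = 4, d = 1, a = ⌊(4 + 4)/1⌋ = 8; p/q = (8·4 + 1)/(8·1 + 0) = 33/8; p² − 17·q² = 1089 − 1088 = 1.
  The first convergent with p² − 17·q² = 1 gives the fundamental solution (x₁, y₁) = (33, 8).
Step 2: Apply the recurrence (x_{n+1}, y_{n+1}) = (x₁x_n + 17y₁y_n, x₁y_n + y₁x_n) repeatedly.
  From (x_1, y_1) = (33, 8): x_2 = 33·33 + 17·8·8 = 2177; y_2 = 33·8 + 8·33 = 528.
  From (x_2, y_2) = (2177, 528): x_3 = 33·2177 + 17·8·528 = 143649; y_3 = 33·528 + 8·2177 = 34840.
  From (x_3, y_3) = (143649, 34840): x_4 = 33·143649 + 17·8·34840 = 9478657; y_4 = 33·34840 + 8·143649 = 2298912.
  From (x_4, y_4) = (9478657, 2298912): x_5 = 33·9478657 + 17·8·2298912 = 625447713; y_5 = 33·2298912 + 8·9478657 = 151693352.
  From (x_5, y_5) = (625447713, 151693352): x_6 = 33·625447713 + 17·8·151693352 = 41270070401; y_6 = 33·151693352 + 8·625447713 = 10009462320.
Step 3: Verify x_6² - 17·y_6² = 1703218710903496300801 - 1703218710903496300800 = 1 (should be 1). ✓

(x_1, y_1) = (33, 8); (x_6, y_6) = (41270070401, 10009462320).


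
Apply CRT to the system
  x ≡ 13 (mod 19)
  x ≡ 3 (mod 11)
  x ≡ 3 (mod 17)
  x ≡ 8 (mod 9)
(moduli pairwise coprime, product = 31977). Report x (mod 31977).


Product of moduli M = 19 · 11 · 17 · 9 = 31977.
Merge one congruence at a time:
  Start: x ≡ 13 (mod 19).
  Combine with x ≡ 3 (mod 11); new modulus lcm = 209.
    Write x = 13 + 19·t and substitute into x ≡ 3 (mod 11): 19·t ≡ 3 − 13 = -10 (mod 11).
    Reduce coefficients mod 11: 8·t ≡ 1 (mod 11).
    The inverse of 8 mod 11 is 7 (since 8·7 = 56 = 5·11 + 1), so t ≡ 7·1 = 7 ≡ 7 (mod 11).
    Then x = 13 + 19·7 = 146, valid modulo lcm(19, 11) = 209: x ≡ 146 (mod 209).
  Combine with x ≡ 3 (mod 17); new modulus lcm = 3553.
    Write x = 146 + 209·t and substitute into x ≡ 3 (mod 17): 209·t ≡ 3 − 146 = -143 (mod 17).
    Reduce coefficients mod 17: 5·t ≡ 10 (mod 17).
    The inverse of 5 mod 17 is 7 (since 5·7 = 35 = 2·17 + 1), so t ≡ 7·10 = 70 ≡ 2 (mod 17).
    Then x = 146 + 209·2 = 564, valid modulo lcm(209, 17) = 3553: x ≡ 564 (mod 3553).
  Combine with x ≡ 8 (mod 9); new modulus lcm = 31977.
    Write x = 564 + 3553·t and substitute into x ≡ 8 (mod 9): 3553·t ≡ 8 − 564 = -556 (mod 9).
    Reduce coefficients mod 9: 7·t ≡ 2 (mod 9).
    The inverse of 7 mod 9 is 4 (since 7·4 = 28 = 3·9 + 1), so t ≡ 4·2 = 8 ≡ 8 (mod 9).
    Then x = 564 + 3553·8 = 28988, valid modulo lcm(3553, 9) = 31977: x ≡ 28988 (mod 31977).
Verify against each original: 28988 mod 19 = 13, 28988 mod 11 = 3, 28988 mod 17 = 3, 28988 mod 9 = 8.

x ≡ 28988 (mod 31977).


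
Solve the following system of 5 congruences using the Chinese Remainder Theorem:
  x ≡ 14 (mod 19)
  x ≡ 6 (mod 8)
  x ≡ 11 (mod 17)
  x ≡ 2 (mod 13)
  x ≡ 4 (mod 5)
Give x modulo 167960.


Product of moduli M = 19 · 8 · 17 · 13 · 5 = 167960.
Merge one congruence at a time:
  Start: x ≡ 14 (mod 19).
  Combine with x ≡ 6 (mod 8); new modulus lcm = 152.
    Write x = 14 + 19·t and substitute into x ≡ 6 (mod 8): 19·t ≡ 6 − 14 = -8 (mod 8).
    Reduce coefficients mod 8: 3·t ≡ 0 (mod 8).
    The inverse of 3 mod 8 is 3 (since 3·3 = 9 = 1·8 + 1), so t ≡ 3·0 = 0 ≡ 0 (mod 8).
    Then x = 14 + 19·0 = 14, valid modulo lcm(19, 8) = 152: x ≡ 14 (mod 152).
  Combine with x ≡ 11 (mod 17); new modulus lcm = 2584.
    Write x = 14 + 152·t and substitute into x ≡ 11 (mod 17): 152·t ≡ 11 − 14 = -3 (mod 17).
    Reduce coefficients mod 17: 16·t ≡ 14 (mod 17).
    The inverse of 16 mod 17 is 16 (since 16·16 = 256 = 15·17 + 1), so t ≡ 16·14 = 224 ≡ 3 (mod 17).
    Then x = 14 + 152·3 = 470, valid modulo lcm(152, 17) = 2584: x ≡ 470 (mod 2584).
  Combine with x ≡ 2 (mod 13); new modulus lcm = 33592.
    Write x = 470 + 2584·t and substitute into x ≡ 2 (mod 13): 2584·t ≡ 2 − 470 = -468 (mod 13).
    Reduce coefficients mod 13: 10·t ≡ 0 (mod 13).
    The inverse of 10 mod 13 is 4 (since 10·4 = 40 = 3·13 + 1), so t ≡ 4·0 = 0 ≡ 0 (mod 13).
    Then x = 470 + 2584·0 = 470, valid modulo lcm(2584, 13) = 33592: x ≡ 470 (mod 33592).
  Combine with x ≡ 4 (mod 5); new modulus lcm = 167960.
    Write x = 470 + 33592·t and substitute into x ≡ 4 (mod 5): 33592·t ≡ 4 − 470 = -466 (mod 5).
    Reduce coefficients mod 5: 2·t ≡ 4 (mod 5).
    The inverse of 2 mod 5 is 3 (since 2·3 = 6 = 1·5 + 1), so t ≡ 3·4 = 12 ≡ 2 (mod 5).
    Then x = 470 + 33592·2 = 67654, valid modulo lcm(33592, 5) = 167960: x ≡ 67654 (mod 167960).
Verify against each original: 67654 mod 19 = 14, 67654 mod 8 = 6, 67654 mod 17 = 11, 67654 mod 13 = 2, 67654 mod 5 = 4.

x ≡ 67654 (mod 167960).


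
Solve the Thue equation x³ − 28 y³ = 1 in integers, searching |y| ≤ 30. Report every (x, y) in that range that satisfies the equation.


The equation is x³ - 28y³ = 1. For fixed y, x³ = 28·y³ + 1, so a solution requires the RHS to be a perfect cube.
Strategy: iterate y from -30 to 30, compute RHS = 28·y³ + 1, and check whether it is a (positive or negative) perfect cube.
Check small values of y:
  y = 0: RHS = 1 = (1)³ ⇒ x = 1 works.
  y = 1: RHS = 29 is not a perfect cube.
  y = -1: RHS = -27 = (-3)³ ⇒ x = -3 works.
  y = 2: RHS = 225 is not a perfect cube.
  y = -2: RHS = -223 is not a perfect cube.
  y = 3: RHS = 757 is not a perfect cube.
  y = -3: RHS = -755 is not a perfect cube.
Continuing the search up to |y| = 30 finds no further solutions beyond those listed.
Collected solutions: (1, 0), (-3, -1).

Solutions (with |y| ≤ 30): (1, 0), (-3, -1).


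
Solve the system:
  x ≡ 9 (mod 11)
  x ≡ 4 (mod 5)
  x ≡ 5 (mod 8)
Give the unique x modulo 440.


Moduli 11, 5, 8 are pairwise coprime; by CRT there is a unique solution modulo M = 11 · 5 · 8 = 440.
Solve pairwise, accumulating the modulus:
  Start with x ≡ 9 (mod 11).
  Combine with x ≡ 4 (mod 5): since gcd(11, 5) = 1, we get a unique residue mod 55.
    Write x = 9 + 11·t and substitute into x ≡ 4 (mod 5): 11·t ≡ 4 − 9 = -5 (mod 5).
    Reduce coefficients mod 5: 1·t ≡ 0 (mod 5).
    So t ≡ 0 (mod 5).
    Then x = 9 + 11·0 = 9, valid modulo lcm(11, 5) = 55: x ≡ 9 (mod 55).
  Combine with x ≡ 5 (mod 8): since gcd(55, 8) = 1, we get a unique residue mod 440.
    Write x = 9 + 55·t and substitute into x ≡ 5 (mod 8): 55·t ≡ 5 − 9 = -4 (mod 8).
    Reduce coefficients mod 8: 7·t ≡ 4 (mod 8).
    The inverse of 7 mod 8 is 7 (since 7·7 = 49 = 6·8 + 1), so t ≡ 7·4 = 28 ≡ 4 (mod 8).
    Then x = 9 + 55·4 = 229, valid modulo lcm(55, 8) = 440: x ≡ 229 (mod 440).
Verify: 229 mod 11 = 9 ✓, 229 mod 5 = 4 ✓, 229 mod 8 = 5 ✓.

x ≡ 229 (mod 440).


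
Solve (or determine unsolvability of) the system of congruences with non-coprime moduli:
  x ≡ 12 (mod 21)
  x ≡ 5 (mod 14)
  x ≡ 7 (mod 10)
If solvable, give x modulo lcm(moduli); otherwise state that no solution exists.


Moduli 21, 14, 10 are not pairwise coprime, so CRT works modulo lcm(m_i) when all pairwise compatibility conditions hold.
Pairwise compatibility: gcd(m_i, m_j) must divide a_i - a_j for every pair.
Merge one congruence at a time:
  Start: x ≡ 12 (mod 21).
  Combine with x ≡ 5 (mod 14): gcd(21, 14) = 7; 5 - 12 = -7, which IS divisible by 7, so compatible.
    Write x = 12 + 21·t and substitute into x ≡ 5 (mod 14): 21·t ≡ 5 − 12 = -7 (mod 14).
    Divide the congruence (and modulus) by g = 7: 3·t ≡ -1 (mod 2).
    Reduce coefficients mod 2: 1·t ≡ 1 (mod 2).
    So t ≡ 1 (mod 2).
    Then x = 12 + 21·1 = 33, valid modulo lcm(21, 14) = 42: x ≡ 33 (mod 42).
  Combine with x ≡ 7 (mod 10): gcd(42, 10) = 2; 7 - 33 = -26, which IS divisible by 2, so compatible.
    Write x = 33 + 42·t and substitute into x ≡ 7 (mod 10): 42·t ≡ 7 − 33 = -26 (mod 10).
    Divide the congruence (and modulus) by g = 2: 21·t ≡ -13 (mod 5).
    Reduce coefficients mod 5: 1·t ≡ 2 (mod 5).
    So t ≡ 2 (mod 5).
    Then x = 33 + 42·2 = 117, valid modulo lcm(42, 10) = 210: x ≡ 117 (mod 210).
Verify: 117 mod 21 = 12, 117 mod 14 = 5, 117 mod 10 = 7.

x ≡ 117 (mod 210).


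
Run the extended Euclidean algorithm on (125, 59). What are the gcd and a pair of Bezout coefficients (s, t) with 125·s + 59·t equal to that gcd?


Euclidean algorithm on (125, 59) — divide until remainder is 0:
  125 = 2 · 59 + 7
  59 = 8 · 7 + 3
  7 = 2 · 3 + 1
  3 = 3 · 1 + 0
gcd(125, 59) = 1.
Track Bezout coefficients alongside the remainders: start with r₀ = 125 = a·1 + b·0 (s = 1, t = 0) and r₁ = 59 = a·0 + b·1 (s = 0, t = 1); each new remainder r_{k+1} = r_{k-1} − q_k·r_k inherits s_{k+1} = s_{k-1} − q_k·s_k, t_{k+1} = t_{k-1} − q_k·t_k, so r_k = a·s_k + b·t_k at every step:
  q = 2: r = 7, s = 1 − 2·0 = 1, t = 0 − 2·1 = -2  (check: 125·1 + 59·(-2) = 7)
  q = 8: r = 3, s = 0 − 8·1 = -8, t = 1 − 8·(-2) = 17  (check: 125·(-8) + 59·17 = 3)
  q = 2: r = 1, s = 1 − 2·(-8) = 17, t = -2 − 2·17 = -36  (check: 125·17 + 59·(-36) = 1)
The row with r = 1 (the gcd) gives the Bezout coefficients s = 17, t = -36.
Result: 125 · (17) + 59 · (-36) = 1.

gcd(125, 59) = 1; s = 17, t = -36 (check: 125·17 + 59·(-36) = 1).


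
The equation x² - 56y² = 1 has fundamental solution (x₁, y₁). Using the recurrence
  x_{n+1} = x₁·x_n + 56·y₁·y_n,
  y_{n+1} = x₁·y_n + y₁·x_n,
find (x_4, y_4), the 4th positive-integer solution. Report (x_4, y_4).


Step 1: Find the fundamental solution (x₁, y₁) of x² - 56y² = 1.
  Expand √56 as a continued fraction. a₀ = ⌊√56⌋ = 7; iterate m_{k+1} = d_k·a_k − m_k, d_{k+1} = (56 − m_{k+1}²)/d_k, a_{k+1} = ⌊(a₀ + m_{k+1})/d_{k+1}⌋ (starting m₀ = 0, d₀ = 1), with convergents p_k = a_k·p_{k-1} + p_{k-2}, q_k = a_k·q_{k-1} + q_{k-2} (p₋₁ = 1, q₋₁ = 0):
  k = 0: a₀ = 7; p₀/q₀ = 7/1; p₀² − 56·q₀² = 49 − 56 = -7.
  k = 1: m = 7, d = 7, a = ⌊(7 + 7)/7⌋ = 2; p/q = (2·7 + 1)/(2·1 + 0) = 15/2; p² − 56·q² = 225 − 224 = 1.
  The first convergent with p² − 56·q² = 1 gives the fundamental solution (x₁, y₁) = (15, 2).
Step 2: Apply the recurrence (x_{n+1}, y_{n+1}) = (x₁x_n + 56y₁y_n, x₁y_n + y₁x_n) repeatedly.
  From (x_1, y_1) = (15, 2): x_2 = 15·15 + 56·2·2 = 449; y_2 = 15·2 + 2·15 = 60.
  From (x_2, y_2) = (449, 60): x_3 = 15·449 + 56·2·60 = 13455; y_3 = 15·60 + 2·449 = 1798.
  From (x_3, y_3) = (13455, 1798): x_4 = 15·13455 + 56·2·1798 = 403201; y_4 = 15·1798 + 2·13455 = 53880.
Step 3: Verify x_4² - 56·y_4² = 162571046401 - 162571046400 = 1 (should be 1). ✓

(x_1, y_1) = (15, 2); (x_4, y_4) = (403201, 53880).


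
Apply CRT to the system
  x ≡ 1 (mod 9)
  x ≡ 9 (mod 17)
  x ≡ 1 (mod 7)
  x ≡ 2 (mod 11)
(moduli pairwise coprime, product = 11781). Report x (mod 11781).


Product of moduli M = 9 · 17 · 7 · 11 = 11781.
Merge one congruence at a time:
  Start: x ≡ 1 (mod 9).
  Combine with x ≡ 9 (mod 17); new modulus lcm = 153.
    Write x = 1 + 9·t and substitute into x ≡ 9 (mod 17): 9·t ≡ 9 − 1 = 8 (mod 17).
    The inverse of 9 mod 17 is 2 (since 9·2 = 18 = 1·17 + 1), so t ≡ 2·8 = 16 ≡ 16 (mod 17).
    Then x = 1 + 9·16 = 145, valid modulo lcm(9, 17) = 153: x ≡ 145 (mod 153).
  Combine with x ≡ 1 (mod 7); new modulus lcm = 1071.
    Write x = 145 + 153·t and substitute into x ≡ 1 (mod 7): 153·t ≡ 1 − 145 = -144 (mod 7).
    Reduce coefficients mod 7: 6·t ≡ 3 (mod 7).
    The inverse of 6 mod 7 is 6 (since 6·6 = 36 = 5·7 + 1), so t ≡ 6·3 = 18 ≡ 4 (mod 7).
    Then x = 145 + 153·4 = 757, valid modulo lcm(153, 7) = 1071: x ≡ 757 (mod 1071).
  Combine with x ≡ 2 (mod 11); new modulus lcm = 11781.
    Write x = 757 + 1071·t and substitute into x ≡ 2 (mod 11): 1071·t ≡ 2 − 757 = -755 (mod 11).
    Reduce coefficients mod 11: 4·t ≡ 4 (mod 11).
    The inverse of 4 mod 11 is 3 (since 4·3 = 12 = 1·11 + 1), so t ≡ 3·4 = 12 ≡ 1 (mod 11).
    Then x = 757 + 1071·1 = 1828, valid modulo lcm(1071, 11) = 11781: x ≡ 1828 (mod 11781).
Verify against each original: 1828 mod 9 = 1, 1828 mod 17 = 9, 1828 mod 7 = 1, 1828 mod 11 = 2.

x ≡ 1828 (mod 11781).


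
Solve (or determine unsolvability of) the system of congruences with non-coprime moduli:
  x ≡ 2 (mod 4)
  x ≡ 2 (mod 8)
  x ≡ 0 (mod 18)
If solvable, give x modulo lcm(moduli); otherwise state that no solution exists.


Moduli 4, 8, 18 are not pairwise coprime, so CRT works modulo lcm(m_i) when all pairwise compatibility conditions hold.
Pairwise compatibility: gcd(m_i, m_j) must divide a_i - a_j for every pair.
Merge one congruence at a time:
  Start: x ≡ 2 (mod 4).
  Combine with x ≡ 2 (mod 8): gcd(4, 8) = 4; 2 - 2 = 0, which IS divisible by 4, so compatible.
    Write x = 2 + 4·t and substitute into x ≡ 2 (mod 8): 4·t ≡ 2 − 2 = 0 (mod 8).
    Divide the congruence (and modulus) by g = 4: 1·t ≡ 0 (mod 2).
    So t ≡ 0 (mod 2).
    Then x = 2 + 4·0 = 2, valid modulo lcm(4, 8) = 8: x ≡ 2 (mod 8).
  Combine with x ≡ 0 (mod 18): gcd(8, 18) = 2; 0 - 2 = -2, which IS divisible by 2, so compatible.
    Write x = 2 + 8·t and substitute into x ≡ 0 (mod 18): 8·t ≡ 0 − 2 = -2 (mod 18).
    Divide the congruence (and modulus) by g = 2: 4·t ≡ -1 (mod 9).
    Reduce coefficients mod 9: 4·t ≡ 8 (mod 9).
    The inverse of 4 mod 9 is 7 (since 4·7 = 28 = 3·9 + 1), so t ≡ 7·8 = 56 ≡ 2 (mod 9).
    Then x = 2 + 8·2 = 18, valid modulo lcm(8, 18) = 72: x ≡ 18 (mod 72).
Verify: 18 mod 4 = 2, 18 mod 8 = 2, 18 mod 18 = 0.

x ≡ 18 (mod 72).


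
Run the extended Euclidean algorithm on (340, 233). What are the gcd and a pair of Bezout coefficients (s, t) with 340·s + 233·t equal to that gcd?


Euclidean algorithm on (340, 233) — divide until remainder is 0:
  340 = 1 · 233 + 107
  233 = 2 · 107 + 19
  107 = 5 · 19 + 12
  19 = 1 · 12 + 7
  12 = 1 · 7 + 5
  7 = 1 · 5 + 2
  5 = 2 · 2 + 1
  2 = 2 · 1 + 0
gcd(340, 233) = 1.
Track Bezout coefficients alongside the remainders: start with r₀ = 340 = a·1 + b·0 (s = 1, t = 0) and r₁ = 233 = a·0 + b·1 (s = 0, t = 1); each new remainder r_{k+1} = r_{k-1} − q_k·r_k inherits s_{k+1} = s_{k-1} − q_k·s_k, t_{k+1} = t_{k-1} − q_k·t_k, so r_k = a·s_k + b·t_k at every step:
  q = 1: r = 107, s = 1 − 1·0 = 1, t = 0 − 1·1 = -1  (check: 340·1 + 233·(-1) = 107)
  q = 2: r = 19, s = 0 − 2·1 = -2, t = 1 − 2·(-1) = 3  (check: 340·(-2) + 233·3 = 19)
  q = 5: r = 12, s = 1 − 5·(-2) = 11, t = -1 − 5·3 = -16  (check: 340·11 + 233·(-16) = 12)
  q = 1: r = 7, s = -2 − 1·11 = -13, t = 3 − 1·(-16) = 19  (check: 340·(-13) + 233·19 = 7)
  q = 1: r = 5, s = 11 − 1·(-13) = 24, t = -16 − 1·19 = -35  (check: 340·24 + 233·(-35) = 5)
  q = 1: r = 2, s = -13 − 1·24 = -37, t = 19 − 1·(-35) = 54  (check: 340·(-37) + 233·54 = 2)
  q = 2: r = 1, s = 24 − 2·(-37) = 98, t = -35 − 2·54 = -143  (check: 340·98 + 233·(-143) = 1)
The row with r = 1 (the gcd) gives the Bezout coefficients s = 98, t = -143.
Result: 340 · (98) + 233 · (-143) = 1.

gcd(340, 233) = 1; s = 98, t = -143 (check: 340·98 + 233·(-143) = 1).


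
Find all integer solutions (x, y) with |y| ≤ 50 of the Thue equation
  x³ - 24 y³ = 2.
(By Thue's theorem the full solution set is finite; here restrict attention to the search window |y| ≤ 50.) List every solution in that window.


The equation is x³ - 24y³ = 2. For fixed y, x³ = 24·y³ + 2, so a solution requires the RHS to be a perfect cube.
Strategy: iterate y from -50 to 50, compute RHS = 24·y³ + 2, and check whether it is a (positive or negative) perfect cube.
Check small values of y:
  y = 0: RHS = 2 is not a perfect cube.
  y = 1: RHS = 26 is not a perfect cube.
  y = -1: RHS = -22 is not a perfect cube.
  y = 2: RHS = 194 is not a perfect cube.
  y = -2: RHS = -190 is not a perfect cube.
  y = 3: RHS = 650 is not a perfect cube.
  y = -3: RHS = -646 is not a perfect cube.
Continuing the search up to |y| = 50 finds no solutions either.
No (x, y) in the scanned range satisfies the equation.

No integer solutions with |y| ≤ 50.


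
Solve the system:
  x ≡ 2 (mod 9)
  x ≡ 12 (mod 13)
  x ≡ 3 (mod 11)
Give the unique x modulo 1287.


Moduli 9, 13, 11 are pairwise coprime; by CRT there is a unique solution modulo M = 9 · 13 · 11 = 1287.
Solve pairwise, accumulating the modulus:
  Start with x ≡ 2 (mod 9).
  Combine with x ≡ 12 (mod 13): since gcd(9, 13) = 1, we get a unique residue mod 117.
    Write x = 2 + 9·t and substitute into x ≡ 12 (mod 13): 9·t ≡ 12 − 2 = 10 (mod 13).
    The inverse of 9 mod 13 is 3 (since 9·3 = 27 = 2·13 + 1), so t ≡ 3·10 = 30 ≡ 4 (mod 13).
    Then x = 2 + 9·4 = 38, valid modulo lcm(9, 13) = 117: x ≡ 38 (mod 117).
  Combine with x ≡ 3 (mod 11): since gcd(117, 11) = 1, we get a unique residue mod 1287.
    Write x = 38 + 117·t and substitute into x ≡ 3 (mod 11): 117·t ≡ 3 − 38 = -35 (mod 11).
    Reduce coefficients mod 11: 7·t ≡ 9 (mod 11).
    The inverse of 7 mod 11 is 8 (since 7·8 = 56 = 5·11 + 1), so t ≡ 8·9 = 72 ≡ 6 (mod 11).
    Then x = 38 + 117·6 = 740, valid modulo lcm(117, 11) = 1287: x ≡ 740 (mod 1287).
Verify: 740 mod 9 = 2 ✓, 740 mod 13 = 12 ✓, 740 mod 11 = 3 ✓.

x ≡ 740 (mod 1287).


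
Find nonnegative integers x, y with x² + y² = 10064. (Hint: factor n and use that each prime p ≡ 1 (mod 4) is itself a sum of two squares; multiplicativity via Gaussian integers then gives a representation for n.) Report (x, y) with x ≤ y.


Step 1: Factor n = 10064 = 2^4 · 17 · 37.
Step 2: Check the mod-4 condition on each prime factor: 2 = 2 (special); 17 ≡ 1 (mod 4), exponent 1; 37 ≡ 1 (mod 4), exponent 1.
All primes ≡ 3 (mod 4) appear to even exponent (or don't appear), so by the two-squares theorem n IS expressible as a sum of two squares.
Step 3: Build a representation. Group n = k² · m with k = 4 and m = 17 · 37 = 629 (a product of primes ≡ 1 (mod 4)); a representation of m scales to one of n via (k·x)² + (k·y)² = k²(x² + y²). Each prime p ≡ 1 (mod 4) is itself a sum of two squares; find a² by testing p − a² for a perfect square:
  17: 17 − 1² = 16 = 4² ⇒ 17 = 1² + 4².
  37: 37 − 1² = 36 = 6² ⇒ 37 = 1² + 6².
  Combine using the Brahmagupta–Fibonacci identity (a² + b²)(c² + d²) = (ac − bd)² + (ad + bc)² = (ac + bd)² + (ad − bc)²:
  17 · 37 = 629: from (1² + 4²)(1² + 6²), take (1·1 − 4·6, 1·6 + 4·1) = (1 − 24, 6 + 4) = (-23, 10); dropping signs (only squares matter) gives (23, 10); check 23² + 10² = 529 + 100 = 629 ✓.
  Scale by k = 4: (4·23, 4·10) = (92, 40).
Step 4: Order so x ≤ y and verify: 40² + 92² = 1600 + 8464 = 10064 = n. ✓

n = 10064 = 40² + 92² (one valid representation with x ≤ y).


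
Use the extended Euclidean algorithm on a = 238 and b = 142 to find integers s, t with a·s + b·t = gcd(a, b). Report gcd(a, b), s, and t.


Euclidean algorithm on (238, 142) — divide until remainder is 0:
  238 = 1 · 142 + 96
  142 = 1 · 96 + 46
  96 = 2 · 46 + 4
  46 = 11 · 4 + 2
  4 = 2 · 2 + 0
gcd(238, 142) = 2.
Track Bezout coefficients alongside the remainders: start with r₀ = 238 = a·1 + b·0 (s = 1, t = 0) and r₁ = 142 = a·0 + b·1 (s = 0, t = 1); each new remainder r_{k+1} = r_{k-1} − q_k·r_k inherits s_{k+1} = s_{k-1} − q_k·s_k, t_{k+1} = t_{k-1} − q_k·t_k, so r_k = a·s_k + b·t_k at every step:
  q = 1: r = 96, s = 1 − 1·0 = 1, t = 0 − 1·1 = -1  (check: 238·1 + 142·(-1) = 96)
  q = 1: r = 46, s = 0 − 1·1 = -1, t = 1 − 1·(-1) = 2  (check: 238·(-1) + 142·2 = 46)
  q = 2: r = 4, s = 1 − 2·(-1) = 3, t = -1 − 2·2 = -5  (check: 238·3 + 142·(-5) = 4)
  q = 11: r = 2, s = -1 − 11·3 = -34, t = 2 − 11·(-5) = 57  (check: 238·(-34) + 142·57 = 2)
The row with r = 2 (the gcd) gives the Bezout coefficients s = -34, t = 57.
Result: 238 · (-34) + 142 · (57) = 2.

gcd(238, 142) = 2; s = -34, t = 57 (check: 238·(-34) + 142·57 = 2).


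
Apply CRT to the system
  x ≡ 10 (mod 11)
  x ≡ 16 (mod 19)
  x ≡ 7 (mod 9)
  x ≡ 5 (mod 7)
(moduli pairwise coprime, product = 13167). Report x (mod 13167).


Product of moduli M = 11 · 19 · 9 · 7 = 13167.
Merge one congruence at a time:
  Start: x ≡ 10 (mod 11).
  Combine with x ≡ 16 (mod 19); new modulus lcm = 209.
    Write x = 10 + 11·t and substitute into x ≡ 16 (mod 19): 11·t ≡ 16 − 10 = 6 (mod 19).
    The inverse of 11 mod 19 is 7 (since 11·7 = 77 = 4·19 + 1), so t ≡ 7·6 = 42 ≡ 4 (mod 19).
    Then x = 10 + 11·4 = 54, valid modulo lcm(11, 19) = 209: x ≡ 54 (mod 209).
  Combine with x ≡ 7 (mod 9); new modulus lcm = 1881.
    Write x = 54 + 209·t and substitute into x ≡ 7 (mod 9): 209·t ≡ 7 − 54 = -47 (mod 9).
    Reduce coefficients mod 9: 2·t ≡ 7 (mod 9).
    The inverse of 2 mod 9 is 5 (since 2·5 = 10 = 1·9 + 1), so t ≡ 5·7 = 35 ≡ 8 (mod 9).
    Then x = 54 + 209·8 = 1726, valid modulo lcm(209, 9) = 1881: x ≡ 1726 (mod 1881).
  Combine with x ≡ 5 (mod 7); new modulus lcm = 13167.
    Write x = 1726 + 1881·t and substitute into x ≡ 5 (mod 7): 1881·t ≡ 5 − 1726 = -1721 (mod 7).
    Reduce coefficients mod 7: 5·t ≡ 1 (mod 7).
    The inverse of 5 mod 7 is 3 (since 5·3 = 15 = 2·7 + 1), so t ≡ 3·1 = 3 ≡ 3 (mod 7).
    Then x = 1726 + 1881·3 = 7369, valid modulo lcm(1881, 7) = 13167: x ≡ 7369 (mod 13167).
Verify against each original: 7369 mod 11 = 10, 7369 mod 19 = 16, 7369 mod 9 = 7, 7369 mod 7 = 5.

x ≡ 7369 (mod 13167).


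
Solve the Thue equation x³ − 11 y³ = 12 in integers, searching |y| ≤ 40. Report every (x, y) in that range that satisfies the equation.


The equation is x³ - 11y³ = 12. For fixed y, x³ = 11·y³ + 12, so a solution requires the RHS to be a perfect cube.
Strategy: iterate y from -40 to 40, compute RHS = 11·y³ + 12, and check whether it is a (positive or negative) perfect cube.
Check small values of y:
  y = 0: RHS = 12 is not a perfect cube.
  y = 1: RHS = 23 is not a perfect cube.
  y = -1: RHS = 1 = (1)³ ⇒ x = 1 works.
  y = 2: RHS = 100 is not a perfect cube.
  y = -2: RHS = -76 is not a perfect cube.
  y = 3: RHS = 309 is not a perfect cube.
  y = -3: RHS = -285 is not a perfect cube.
Continuing the search up to |y| = 40 finds no further solutions beyond those listed.
Collected solutions: (1, -1).

Solutions (with |y| ≤ 40): (1, -1).


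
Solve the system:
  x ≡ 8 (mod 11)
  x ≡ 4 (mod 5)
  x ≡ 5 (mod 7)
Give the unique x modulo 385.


Moduli 11, 5, 7 are pairwise coprime; by CRT there is a unique solution modulo M = 11 · 5 · 7 = 385.
Solve pairwise, accumulating the modulus:
  Start with x ≡ 8 (mod 11).
  Combine with x ≡ 4 (mod 5): since gcd(11, 5) = 1, we get a unique residue mod 55.
    Write x = 8 + 11·t and substitute into x ≡ 4 (mod 5): 11·t ≡ 4 − 8 = -4 (mod 5).
    Reduce coefficients mod 5: 1·t ≡ 1 (mod 5).
    So t ≡ 1 (mod 5).
    Then x = 8 + 11·1 = 19, valid modulo lcm(11, 5) = 55: x ≡ 19 (mod 55).
  Combine with x ≡ 5 (mod 7): since gcd(55, 7) = 1, we get a unique residue mod 385.
    Write x = 19 + 55·t and substitute into x ≡ 5 (mod 7): 55·t ≡ 5 − 19 = -14 (mod 7).
    Reduce coefficients mod 7: 6·t ≡ 0 (mod 7).
    The inverse of 6 mod 7 is 6 (since 6·6 = 36 = 5·7 + 1), so t ≡ 6·0 = 0 ≡ 0 (mod 7).
    Then x = 19 + 55·0 = 19, valid modulo lcm(55, 7) = 385: x ≡ 19 (mod 385).
Verify: 19 mod 11 = 8 ✓, 19 mod 5 = 4 ✓, 19 mod 7 = 5 ✓.

x ≡ 19 (mod 385).


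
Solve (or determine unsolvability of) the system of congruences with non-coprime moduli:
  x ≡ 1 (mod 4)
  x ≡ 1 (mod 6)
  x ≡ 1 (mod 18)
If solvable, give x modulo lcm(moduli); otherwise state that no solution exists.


Moduli 4, 6, 18 are not pairwise coprime, so CRT works modulo lcm(m_i) when all pairwise compatibility conditions hold.
Pairwise compatibility: gcd(m_i, m_j) must divide a_i - a_j for every pair.
Merge one congruence at a time:
  Start: x ≡ 1 (mod 4).
  Combine with x ≡ 1 (mod 6): gcd(4, 6) = 2; 1 - 1 = 0, which IS divisible by 2, so compatible.
    Write x = 1 + 4·t and substitute into x ≡ 1 (mod 6): 4·t ≡ 1 − 1 = 0 (mod 6).
    Divide the congruence (and modulus) by g = 2: 2·t ≡ 0 (mod 3).
    The inverse of 2 mod 3 is 2 (since 2·2 = 4 = 1·3 + 1), so t ≡ 2·0 = 0 ≡ 0 (mod 3).
    Then x = 1 + 4·0 = 1, valid modulo lcm(4, 6) = 12: x ≡ 1 (mod 12).
  Combine with x ≡ 1 (mod 18): gcd(12, 18) = 6; 1 - 1 = 0, which IS divisible by 6, so compatible.
    Write x = 1 + 12·t and substitute into x ≡ 1 (mod 18): 12·t ≡ 1 − 1 = 0 (mod 18).
    Divide the congruence (and modulus) by g = 6: 2·t ≡ 0 (mod 3).
    The inverse of 2 mod 3 is 2 (since 2·2 = 4 = 1·3 + 1), so t ≡ 2·0 = 0 ≡ 0 (mod 3).
    Then x = 1 + 12·0 = 1, valid modulo lcm(12, 18) = 36: x ≡ 1 (mod 36).
Verify: 1 mod 4 = 1, 1 mod 6 = 1, 1 mod 18 = 1.

x ≡ 1 (mod 36).


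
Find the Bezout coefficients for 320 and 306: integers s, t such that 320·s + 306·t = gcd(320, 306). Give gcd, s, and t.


Euclidean algorithm on (320, 306) — divide until remainder is 0:
  320 = 1 · 306 + 14
  306 = 21 · 14 + 12
  14 = 1 · 12 + 2
  12 = 6 · 2 + 0
gcd(320, 306) = 2.
Track Bezout coefficients alongside the remainders: start with r₀ = 320 = a·1 + b·0 (s = 1, t = 0) and r₁ = 306 = a·0 + b·1 (s = 0, t = 1); each new remainder r_{k+1} = r_{k-1} − q_k·r_k inherits s_{k+1} = s_{k-1} − q_k·s_k, t_{k+1} = t_{k-1} − q_k·t_k, so r_k = a·s_k + b·t_k at every step:
  q = 1: r = 14, s = 1 − 1·0 = 1, t = 0 − 1·1 = -1  (check: 320·1 + 306·(-1) = 14)
  q = 21: r = 12, s = 0 − 21·1 = -21, t = 1 − 21·(-1) = 22  (check: 320·(-21) + 306·22 = 12)
  q = 1: r = 2, s = 1 − 1·(-21) = 22, t = -1 − 1·22 = -23  (check: 320·22 + 306·(-23) = 2)
The row with r = 2 (the gcd) gives the Bezout coefficients s = 22, t = -23.
Result: 320 · (22) + 306 · (-23) = 2.

gcd(320, 306) = 2; s = 22, t = -23 (check: 320·22 + 306·(-23) = 2).


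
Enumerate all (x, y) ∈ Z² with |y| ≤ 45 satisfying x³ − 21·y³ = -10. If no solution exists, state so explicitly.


The equation is x³ - 21y³ = -10. For fixed y, x³ = 21·y³ − 10, so a solution requires the RHS to be a perfect cube.
Strategy: iterate y from -45 to 45, compute RHS = 21·y³ − 10, and check whether it is a (positive or negative) perfect cube.
Check small values of y:
  y = 0: RHS = -10 is not a perfect cube.
  y = 1: RHS = 11 is not a perfect cube.
  y = -1: RHS = -31 is not a perfect cube.
  y = 2: RHS = 158 is not a perfect cube.
  y = -2: RHS = -178 is not a perfect cube.
  y = 3: RHS = 557 is not a perfect cube.
  y = -3: RHS = -577 is not a perfect cube.
Continuing the search up to |y| = 45 finds no solutions either.
No (x, y) in the scanned range satisfies the equation.

No integer solutions with |y| ≤ 45.


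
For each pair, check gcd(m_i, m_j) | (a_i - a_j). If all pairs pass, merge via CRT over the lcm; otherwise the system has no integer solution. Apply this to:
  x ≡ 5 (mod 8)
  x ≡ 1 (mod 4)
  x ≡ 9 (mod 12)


Moduli 8, 4, 12 are not pairwise coprime, so CRT works modulo lcm(m_i) when all pairwise compatibility conditions hold.
Pairwise compatibility: gcd(m_i, m_j) must divide a_i - a_j for every pair.
Merge one congruence at a time:
  Start: x ≡ 5 (mod 8).
  Combine with x ≡ 1 (mod 4): gcd(8, 4) = 4; 1 - 5 = -4, which IS divisible by 4, so compatible.
    Write x = 5 + 8·t and substitute into x ≡ 1 (mod 4): 8·t ≡ 1 − 5 = -4 (mod 4).
    Divide the congruence (and modulus) by g = 4: 2·t ≡ -1 (mod 1).
    Modulo 1 every t works; take t = 0.
    Then x = 5 + 8·0 = 5, valid modulo lcm(8, 4) = 8: x ≡ 5 (mod 8).
  Combine with x ≡ 9 (mod 12): gcd(8, 12) = 4; 9 - 5 = 4, which IS divisible by 4, so compatible.
    Write x = 5 + 8·t and substitute into x ≡ 9 (mod 12): 8·t ≡ 9 − 5 = 4 (mod 12).
    Divide the congruence (and modulus) by g = 4: 2·t ≡ 1 (mod 3).
    The inverse of 2 mod 3 is 2 (since 2·2 = 4 = 1·3 + 1), so t ≡ 2·1 = 2 ≡ 2 (mod 3).
    Then x = 5 + 8·2 = 21, valid modulo lcm(8, 12) = 24: x ≡ 21 (mod 24).
Verify: 21 mod 8 = 5, 21 mod 4 = 1, 21 mod 12 = 9.

x ≡ 21 (mod 24).
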